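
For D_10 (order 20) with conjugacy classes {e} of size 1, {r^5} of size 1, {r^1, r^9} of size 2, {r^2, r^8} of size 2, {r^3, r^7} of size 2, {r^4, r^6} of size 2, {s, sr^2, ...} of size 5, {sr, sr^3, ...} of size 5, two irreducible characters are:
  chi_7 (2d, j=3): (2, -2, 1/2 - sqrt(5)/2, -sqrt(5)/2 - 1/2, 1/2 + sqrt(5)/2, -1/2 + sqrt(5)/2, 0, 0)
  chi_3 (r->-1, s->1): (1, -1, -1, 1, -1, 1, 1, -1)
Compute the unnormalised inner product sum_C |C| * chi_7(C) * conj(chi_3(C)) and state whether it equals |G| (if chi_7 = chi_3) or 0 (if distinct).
Sum = 0; so <chi_7, chi_3> = 0 (distinct irreducibles are orthogonal).

Argument: Compute term by term over conjugacy classes (|C| * chi_7(C) * conj(chi_3(C))):
  1*(2)*conj(1) + 1*(-2)*conj(-1) + 2*(1/2 - sqrt(5)/2)*conj(-1) + 2*(-sqrt(5)/2 - 1/2)*conj(1) + 2*(1/2 + sqrt(5)/2)*conj(-1) + 2*(-1/2 + sqrt(5)/2)*conj(1) + 5*(0)*conj(1) + 5*(0)*conj(-1)
  = (2) + (2) + (-1 + sqrt(5)) + (-sqrt(5) - 1) + (-sqrt(5) - 1) + (-1 + sqrt(5)) + (0) + (0)
  = 0.
Dividing by |G| = 20 gives 0/20 = 0, matching the row-orthogonality relation <chi_7, chi_3> = [chi_7 = chi_3].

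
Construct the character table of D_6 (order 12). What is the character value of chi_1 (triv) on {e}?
Conjugacy classes: {e} of size 1, {r^3} of size 1, {r^1, r^5} of size 2, {r^2, r^4} of size 2, {s, sr^2, ...} of size 3, {sr, sr^3, ...} of size 3.
Character table:
  irrep \ class              {e} (size 1)  {r^3} (size 1)  {r^1, r^5} (size 2)  {r^2, r^4} (size 2)  {s, sr^2, ...} (size 3)  {sr, sr^3, ...} (size 3)
  chi_1 (triv)               1             1               1                    1                    1                        1                       
  chi_2 (sign: r->1, s->-1)  1             1               1                    1                    -1                       -1                      
  chi_3 (r->-1, s->1)        1             -1              -1                   1                    1                        -1                      
  chi_4 (r->-1, s->-1)       1             -1              -1                   1                    -1                       1                       
  chi_5 (2d, j=1)            2             -2              1                    -1                   0                        0                       
  chi_6 (2d, j=2)            2             2               -1                   -1                   0                        0                       

Spot check: chi_1 (triv) on {e} = 1.

Proof sketch: D_6 has order 2*6 = 12 with 6 conjugacy classes, hence 6 irreducibles. Sum of squared dims 1 + 1 + 1 + 1 + 4 + 4 = 12 = |G|. Linear characters come from the abelianisation; the 2-dimensional irreps have character r^k -> 2*cos(2*pi*j*k/6), reflections -> 0.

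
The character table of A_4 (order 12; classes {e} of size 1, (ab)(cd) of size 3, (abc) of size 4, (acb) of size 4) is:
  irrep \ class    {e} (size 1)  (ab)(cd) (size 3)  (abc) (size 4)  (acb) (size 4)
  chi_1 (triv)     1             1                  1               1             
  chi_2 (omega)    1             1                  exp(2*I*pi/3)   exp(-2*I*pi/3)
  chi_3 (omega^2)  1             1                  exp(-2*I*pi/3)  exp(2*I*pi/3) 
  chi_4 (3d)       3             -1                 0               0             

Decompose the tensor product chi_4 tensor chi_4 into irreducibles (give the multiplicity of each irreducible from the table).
chi_4 tensor chi_4 = chi_1 + chi_2 + chi_3 + 2*chi_4 (all other irreducibles have multiplicity 0).

Justification: The character of a tensor product is the pointwise product (chi_4 * chi_4)(C) = chi_4(C) * chi_4(C):
  {e}: (3)*(3), (ab)(cd): (-1)*(-1), (abc): (0)*(0), (acb): (0)*(0)
so (chi_4 * chi_4) takes values
  {e} -> 9, (ab)(cd) -> 1, (abc) -> 0, (acb) -> 0.
Now take the inner product of this character with each irreducible chi from the table, <chi_4*chi_4, chi> = (1/12) sum_C |C| (chi_4*chi_4)(C) conj(chi(C)):
  <chi_4*chi_4, chi_1> = (1/12)[1*(9)*conj(1) + 3*(1)*conj(1) + 4*(0)*conj(1) + 4*(0)*conj(1)]
      = (1/12)[(9) + (3) + (0) + (0)] = 12/12 = 1
  <chi_4*chi_4, chi_2> = (1/12)[1*(9)*conj(1) + 3*(1)*conj(1) + 4*(0)*conj(exp(2*I*pi/3)) + 4*(0)*conj(exp(-2*I*pi/3))]
      = (1/12)[(9) + (3) + (0) + (0)] = 12/12 = 1
  <chi_4*chi_4, chi_3> = (1/12)[1*(9)*conj(1) + 3*(1)*conj(1) + 4*(0)*conj(exp(-2*I*pi/3)) + 4*(0)*conj(exp(2*I*pi/3))]
      = (1/12)[(9) + (3) + (0) + (0)] = 12/12 = 1
  <chi_4*chi_4, chi_4> = (1/12)[1*(9)*conj(3) + 3*(1)*conj(-1) + 4*(0)*conj(0) + 4*(0)*conj(0)]
      = (1/12)[(27) + (-3) + (0) + (0)] = 24/12 = 2
(Exp terms are combined using exp(i*s)*conj(exp(i*t)) = exp(i*(s-t)), and sums of them are collapsed using the identity that for every m > 1 the m distinct m-th roots of unity sum to 0, e.g. 1 + exp(2*I*pi/3) + exp(-2*I*pi/3) = 0.)
Hence the multiplicities are chi_1: 1, chi_2: 1, chi_3: 1, chi_4: 2. Dimension check: dim(chi_4)*dim(chi_4) = 3*3 = 9 and sum (mult * dim) = 1*1 + 1*1 + 1*1 + 2*3 = 9.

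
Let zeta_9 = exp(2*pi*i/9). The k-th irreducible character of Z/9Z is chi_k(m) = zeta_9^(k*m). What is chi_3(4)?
chi_3(4) = zeta_9^12 = exp(2*I*pi/3)

Reasoning: chi_3(4) = zeta_9^(3*4) = zeta_9^12. Since zeta_9^9 = 1, this equals zeta_9^3 = exp(2*pi*i*3/9) = exp(2*I*pi/3).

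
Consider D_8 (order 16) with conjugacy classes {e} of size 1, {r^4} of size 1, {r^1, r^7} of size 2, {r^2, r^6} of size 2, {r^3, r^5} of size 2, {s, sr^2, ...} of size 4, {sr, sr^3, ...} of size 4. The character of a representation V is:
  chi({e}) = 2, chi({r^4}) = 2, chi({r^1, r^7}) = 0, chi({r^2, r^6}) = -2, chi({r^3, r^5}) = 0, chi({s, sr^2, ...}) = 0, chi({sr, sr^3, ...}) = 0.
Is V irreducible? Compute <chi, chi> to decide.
Irreducible: <chi, chi> = 1.

Working: <chi, chi> = (1/|G|) sum_C |C| * |chi(C)|^2 = (1/16)[1*|2|^2 + 1*|2|^2 + 2*|0|^2 + 2*|-2|^2 + 2*|0|^2 + 4*|0|^2 + 4*|0|^2]
  = (1/16)[(4) + (4) + (0) + (8) + (0) + (0) + (0)] = 16/16 = 1.
A character is irreducible iff <chi, chi> = 1, so this representation is irreducible.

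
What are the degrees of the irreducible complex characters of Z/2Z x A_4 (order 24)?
Dimensions: 1, 1, 1, 1, 1, 1, 3, 3

There are 8 irreducibles (= number of conjugacy classes). Their dimensions d_i satisfy sum d_i^2 = |G| = 24: 1 + 1 + 1 + 1 + 1 + 1 + 9 + 9 = 24. (For the product with Z/2Z: each of the 2 1-dim characters of Z/2Z tensors with each irrep of A_4, giving 2 copies of each A_4-dimension.)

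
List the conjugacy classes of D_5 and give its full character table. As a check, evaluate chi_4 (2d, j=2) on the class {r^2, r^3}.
Conjugacy classes: {e} of size 1, {r^1, r^4} of size 2, {r^2, r^3} of size 2, {s, sr, ..., sr^4} of size 5.
Character table:
  irrep \ class              {e} (size 1)  {r^1, r^4} (size 2)  {r^2, r^3} (size 2)  {s, sr, ..., sr^4} (size 5)
  chi_1 (triv)               1             1                    1                    1                          
  chi_2 (sign: r->1, s->-1)  1             1                    1                    -1                         
  chi_3 (2d, j=1)            2             -1/2 + sqrt(5)/2     -sqrt(5)/2 - 1/2     0                          
  chi_4 (2d, j=2)            2             -sqrt(5)/2 - 1/2     -1/2 + sqrt(5)/2     0                          

Spot check: chi_4 (2d, j=2) on {r^2, r^3} = -1/2 + sqrt(5)/2.

D_5 has order 2*5 = 10 with 4 conjugacy classes, hence 4 irreducibles. Sum of squared dims 1 + 1 + 4 + 4 = 10 = |G|. Linear characters come from the abelianisation; the 2-dimensional irreps have character r^k -> 2*cos(2*pi*j*k/5), reflections -> 0.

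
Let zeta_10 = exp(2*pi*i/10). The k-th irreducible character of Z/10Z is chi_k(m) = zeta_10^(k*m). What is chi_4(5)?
chi_4(5) = zeta_10^20 = 1

Solution. chi_4(5) = zeta_10^(4*5) = zeta_10^20. Since zeta_10^10 = 1, this equals zeta_10^0 = exp(2*pi*i*0/10) = 1.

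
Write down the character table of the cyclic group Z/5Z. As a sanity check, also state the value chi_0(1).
Character table of Z/5Z (irreps indexed chi_0,...,chi_4 with chi_k(m) = zeta_5^(k*m), zeta_5 = exp(2*pi*i/5)):
  irrep \ class  {0} (size 1)  {1} (size 1)    {2} (size 1)    {3} (size 1)    {4} (size 1)  
  chi_0          1             1               1               1               1             
  chi_1          1             exp(2*I*pi/5)   exp(4*I*pi/5)   exp(-4*I*pi/5)  exp(-2*I*pi/5)
  chi_2          1             exp(4*I*pi/5)   exp(-2*I*pi/5)  exp(2*I*pi/5)   exp(-4*I*pi/5)
  chi_3          1             exp(-4*I*pi/5)  exp(2*I*pi/5)   exp(-2*I*pi/5)  exp(4*I*pi/5) 
  chi_4          1             exp(-2*I*pi/5)  exp(-4*I*pi/5)  exp(4*I*pi/5)   exp(2*I*pi/5) 

Spot check: chi_0(1) = zeta_5^(0*1) = zeta_5^0 = 1.

Why: Z/5Z is abelian, so all 5 irreducible complex representations are 1-dimensional. They are given by chi_k(m) = zeta_5^(k*m) for k = 0,...,4. Row orthogonality: sum_m chi_k(m) conj(chi_l(m)) = 5 * [k = l].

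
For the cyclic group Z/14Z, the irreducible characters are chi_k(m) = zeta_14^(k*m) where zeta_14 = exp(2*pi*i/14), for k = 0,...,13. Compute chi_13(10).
chi_13(10) = zeta_14^130 = exp(4*I*pi/7)

Reasoning: chi_13(10) = zeta_14^(13*10) = zeta_14^130. Since zeta_14^14 = 1, this equals zeta_14^4 = exp(2*pi*i*4/14) = exp(4*I*pi/7).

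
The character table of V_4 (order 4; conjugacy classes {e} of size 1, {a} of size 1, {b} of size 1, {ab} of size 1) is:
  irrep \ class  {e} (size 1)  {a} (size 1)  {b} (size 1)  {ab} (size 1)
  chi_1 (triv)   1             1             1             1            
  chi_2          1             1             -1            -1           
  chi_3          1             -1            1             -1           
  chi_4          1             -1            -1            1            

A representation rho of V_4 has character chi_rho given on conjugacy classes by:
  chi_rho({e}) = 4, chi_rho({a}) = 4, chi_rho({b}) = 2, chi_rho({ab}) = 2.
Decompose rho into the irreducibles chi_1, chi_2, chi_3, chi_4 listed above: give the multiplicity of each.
Multiplicities: chi_1: 3, chi_2: 1, chi_3: 0, chi_4: 0.

Explanation: Use <chi_rho, chi> = (1/|G|) sum_C |C| * chi_rho(C) * conj(chi(C)) with |G| = 4 for each irreducible chi in the table:
  <chi_rho, chi_1> = (1/4)[1*(4)*conj(1) + 1*(4)*conj(1) + 1*(2)*conj(1) + 1*(2)*conj(1)]
      = (1/4)[(4) + (4) + (2) + (2)] = 12/4 = 3
  <chi_rho, chi_2> = (1/4)[1*(4)*conj(1) + 1*(4)*conj(1) + 1*(2)*conj(-1) + 1*(2)*conj(-1)]
      = (1/4)[(4) + (4) + (-2) + (-2)] = 4/4 = 1
  <chi_rho, chi_3> = (1/4)[1*(4)*conj(1) + 1*(4)*conj(-1) + 1*(2)*conj(1) + 1*(2)*conj(-1)]
      = (1/4)[(4) + (-4) + (2) + (-2)] = 0/4 = 0
  <chi_rho, chi_4> = (1/4)[1*(4)*conj(1) + 1*(4)*conj(-1) + 1*(2)*conj(-1) + 1*(2)*conj(1)]
      = (1/4)[(4) + (-4) + (-2) + (2)] = 0/4 = 0
Dimension check: dim(rho) = sum (mult * dim) = 3*1 + 1*1 + 0*1 + 0*1 = 4 = chi_rho(e) = 4.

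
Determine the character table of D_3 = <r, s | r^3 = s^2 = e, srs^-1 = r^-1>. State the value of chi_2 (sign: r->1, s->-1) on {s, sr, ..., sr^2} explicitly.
Conjugacy classes: {e} of size 1, {r^1, r^2} of size 2, {s, sr, ..., sr^2} of size 3.
Character table:
  irrep \ class              {e} (size 1)  {r^1, r^2} (size 2)  {s, sr, ..., sr^2} (size 3)
  chi_1 (triv)               1             1                    1                          
  chi_2 (sign: r->1, s->-1)  1             1                    -1                         
  chi_3 (2d, j=1)            2             -1                   0                          

Spot check: chi_2 (sign: r->1, s->-1) on {s, sr, ..., sr^2} = -1.

Why: D_3 has order 2*3 = 6 with 3 conjugacy classes, hence 3 irreducibles. Sum of squared dims 1 + 1 + 4 = 6 = |G|. Linear characters come from the abelianisation; the 2-dimensional irreps have character r^k -> 2*cos(2*pi*j*k/3), reflections -> 0.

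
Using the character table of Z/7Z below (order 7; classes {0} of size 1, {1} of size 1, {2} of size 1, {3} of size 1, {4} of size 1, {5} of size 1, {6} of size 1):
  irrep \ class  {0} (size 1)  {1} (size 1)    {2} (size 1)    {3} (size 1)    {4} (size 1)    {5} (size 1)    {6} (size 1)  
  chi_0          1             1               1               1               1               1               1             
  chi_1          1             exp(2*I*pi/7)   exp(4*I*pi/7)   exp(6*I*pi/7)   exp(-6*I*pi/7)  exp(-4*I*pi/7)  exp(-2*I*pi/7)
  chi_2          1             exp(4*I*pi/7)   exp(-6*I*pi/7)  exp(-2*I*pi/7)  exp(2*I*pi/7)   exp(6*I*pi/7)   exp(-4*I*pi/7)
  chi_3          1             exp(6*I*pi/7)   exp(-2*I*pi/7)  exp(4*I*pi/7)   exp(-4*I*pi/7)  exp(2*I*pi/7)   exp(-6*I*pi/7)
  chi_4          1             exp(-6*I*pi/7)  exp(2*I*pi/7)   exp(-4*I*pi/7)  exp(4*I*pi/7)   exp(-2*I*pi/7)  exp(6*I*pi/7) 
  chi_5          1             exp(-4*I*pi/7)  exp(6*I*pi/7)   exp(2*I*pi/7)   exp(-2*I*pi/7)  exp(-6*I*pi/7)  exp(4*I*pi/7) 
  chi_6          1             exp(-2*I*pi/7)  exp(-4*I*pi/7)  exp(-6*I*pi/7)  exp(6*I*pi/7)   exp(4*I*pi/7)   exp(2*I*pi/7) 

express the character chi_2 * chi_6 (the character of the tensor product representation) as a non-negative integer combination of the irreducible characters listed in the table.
chi_2 tensor chi_6 = chi_1 (all other irreducibles have multiplicity 0).

Argument: The character of a tensor product is the pointwise product (chi_2 * chi_6)(C) = chi_2(C) * chi_6(C):
  {0}: (1)*(1), {1}: (exp(4*I*pi/7))*(exp(-2*I*pi/7)), {2}: (exp(-6*I*pi/7))*(exp(-4*I*pi/7)), {3}: (exp(-2*I*pi/7))*(exp(-6*I*pi/7)), {4}: (exp(2*I*pi/7))*(exp(6*I*pi/7)), {5}: (exp(6*I*pi/7))*(exp(4*I*pi/7)), {6}: (exp(-4*I*pi/7))*(exp(2*I*pi/7))
so (chi_2 * chi_6) takes values
  {0} -> 1, {1} -> exp(2*I*pi/7), {2} -> exp(4*I*pi/7), {3} -> exp(6*I*pi/7), {4} -> exp(-6*I*pi/7), {5} -> exp(-4*I*pi/7), {6} -> exp(-2*I*pi/7).
Now take the inner product of this character with each irreducible chi from the table, <chi_2*chi_6, chi> = (1/7) sum_C |C| (chi_2*chi_6)(C) conj(chi(C)):
  <chi_2*chi_6, chi_0> = (1/7)[1*(1)*conj(1) + 1*(exp(2*I*pi/7))*conj(1) + 1*(exp(4*I*pi/7))*conj(1) + 1*(exp(6*I*pi/7))*conj(1) + 1*(exp(-6*I*pi/7))*conj(1) + 1*(exp(-4*I*pi/7))*conj(1) + 1*(exp(-2*I*pi/7))*conj(1)]
      = (1/7)[(1) + (exp(2*I*pi/7)) + (exp(4*I*pi/7)) + (exp(6*I*pi/7)) + (exp(-6*I*pi/7)) + (exp(-4*I*pi/7)) + (exp(-2*I*pi/7))] = 0/7 = 0
  <chi_2*chi_6, chi_1> = (1/7)[1*(1)*conj(1) + 1*(exp(2*I*pi/7))*conj(exp(2*I*pi/7)) + 1*(exp(4*I*pi/7))*conj(exp(4*I*pi/7)) + 1*(exp(6*I*pi/7))*conj(exp(6*I*pi/7)) + 1*(exp(-6*I*pi/7))*conj(exp(-6*I*pi/7)) + 1*(exp(-4*I*pi/7))*conj(exp(-4*I*pi/7)) + 1*(exp(-2*I*pi/7))*conj(exp(-2*I*pi/7))]
      = (1/7)[(1) + (1) + (1) + (1) + (1) + (1) + (1)] = 7/7 = 1
  <chi_2*chi_6, chi_2> = (1/7)[1*(1)*conj(1) + 1*(exp(2*I*pi/7))*conj(exp(4*I*pi/7)) + 1*(exp(4*I*pi/7))*conj(exp(-6*I*pi/7)) + 1*(exp(6*I*pi/7))*conj(exp(-2*I*pi/7)) + 1*(exp(-6*I*pi/7))*conj(exp(2*I*pi/7)) + 1*(exp(-4*I*pi/7))*conj(exp(6*I*pi/7)) + 1*(exp(-2*I*pi/7))*conj(exp(-4*I*pi/7))]
      = (1/7)[(1) + (exp(-2*I*pi/7)) + (exp(-4*I*pi/7)) + (exp(-6*I*pi/7)) + (exp(6*I*pi/7)) + (exp(4*I*pi/7)) + (exp(2*I*pi/7))] = 0/7 = 0
  <chi_2*chi_6, chi_3> = (1/7)[1*(1)*conj(1) + 1*(exp(2*I*pi/7))*conj(exp(6*I*pi/7)) + 1*(exp(4*I*pi/7))*conj(exp(-2*I*pi/7)) + 1*(exp(6*I*pi/7))*conj(exp(4*I*pi/7)) + 1*(exp(-6*I*pi/7))*conj(exp(-4*I*pi/7)) + 1*(exp(-4*I*pi/7))*conj(exp(2*I*pi/7)) + 1*(exp(-2*I*pi/7))*conj(exp(-6*I*pi/7))]
      = (1/7)[(1) + (exp(-4*I*pi/7)) + (exp(6*I*pi/7)) + (exp(2*I*pi/7)) + (exp(-2*I*pi/7)) + (exp(-6*I*pi/7)) + (exp(4*I*pi/7))] = 0/7 = 0
  <chi_2*chi_6, chi_4> = (1/7)[1*(1)*conj(1) + 1*(exp(2*I*pi/7))*conj(exp(-6*I*pi/7)) + 1*(exp(4*I*pi/7))*conj(exp(2*I*pi/7)) + 1*(exp(6*I*pi/7))*conj(exp(-4*I*pi/7)) + 1*(exp(-6*I*pi/7))*conj(exp(4*I*pi/7)) + 1*(exp(-4*I*pi/7))*conj(exp(-2*I*pi/7)) + 1*(exp(-2*I*pi/7))*conj(exp(6*I*pi/7))]
      = (1/7)[(1) + (exp(-6*I*pi/7)) + (exp(2*I*pi/7)) + (exp(-4*I*pi/7)) + (exp(4*I*pi/7)) + (exp(-2*I*pi/7)) + (exp(6*I*pi/7))] = 0/7 = 0
  <chi_2*chi_6, chi_5> = (1/7)[1*(1)*conj(1) + 1*(exp(2*I*pi/7))*conj(exp(-4*I*pi/7)) + 1*(exp(4*I*pi/7))*conj(exp(6*I*pi/7)) + 1*(exp(6*I*pi/7))*conj(exp(2*I*pi/7)) + 1*(exp(-6*I*pi/7))*conj(exp(-2*I*pi/7)) + 1*(exp(-4*I*pi/7))*conj(exp(-6*I*pi/7)) + 1*(exp(-2*I*pi/7))*conj(exp(4*I*pi/7))]
      = (1/7)[(1) + (exp(6*I*pi/7)) + (exp(-2*I*pi/7)) + (exp(4*I*pi/7)) + (exp(-4*I*pi/7)) + (exp(2*I*pi/7)) + (exp(-6*I*pi/7))] = 0/7 = 0
  <chi_2*chi_6, chi_6> = (1/7)[1*(1)*conj(1) + 1*(exp(2*I*pi/7))*conj(exp(-2*I*pi/7)) + 1*(exp(4*I*pi/7))*conj(exp(-4*I*pi/7)) + 1*(exp(6*I*pi/7))*conj(exp(-6*I*pi/7)) + 1*(exp(-6*I*pi/7))*conj(exp(6*I*pi/7)) + 1*(exp(-4*I*pi/7))*conj(exp(4*I*pi/7)) + 1*(exp(-2*I*pi/7))*conj(exp(2*I*pi/7))]
      = (1/7)[(1) + (exp(4*I*pi/7)) + (exp(-6*I*pi/7)) + (exp(-2*I*pi/7)) + (exp(2*I*pi/7)) + (exp(6*I*pi/7)) + (exp(-4*I*pi/7))] = 0/7 = 0
(Exp terms are combined using exp(i*s)*conj(exp(i*t)) = exp(i*(s-t)), and sums of them are collapsed using the identity that for every m > 1 the m distinct m-th roots of unity sum to 0, e.g. 1 + exp(2*I*pi/3) + exp(-2*I*pi/3) = 0.)
Hence the multiplicities are chi_1: 1. Dimension check: dim(chi_2)*dim(chi_6) = 1*1 = 1 and sum (mult * dim) = 1*1 = 1.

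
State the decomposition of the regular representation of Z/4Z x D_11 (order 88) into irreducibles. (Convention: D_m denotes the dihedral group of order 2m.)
Each irreducible V_i of dimension d_i appears with multiplicity d_i, i.e. rho_reg = (direct sum over all irreducibles V_i) d_i V_i. The irreducible dimensions for Z/4Z x D_11 are 1, 1, 1, 1, 1, 1, 1, 1, 2, 2, 2, 2, 2, 2, 2, 2, 2, 2, 2, 2, 2, 2, 2, 2, 2, 2, 2, 2: 8 irreducibles of dimension 1, each with multiplicity 1; 20 irreducibles of dimension 2, each with multiplicity 2. Total dimension 8*1*1 + 20*2*2 = 88 = |G|.

Justification: General theorem: in the regular representation of a finite group G, each irreducible appears with multiplicity equal to its dimension. Check: dim(rho_reg) = sum d_i^2 = 1 + 1 + 1 + 1 + 1 + 1 + 1 + 1 + 4 + 4 + 4 + 4 + 4 + 4 + 4 + 4 + 4 + 4 + 4 + 4 + 4 + 4 + 4 + 4 + 4 + 4 + 4 + 4 = 88 = |G|.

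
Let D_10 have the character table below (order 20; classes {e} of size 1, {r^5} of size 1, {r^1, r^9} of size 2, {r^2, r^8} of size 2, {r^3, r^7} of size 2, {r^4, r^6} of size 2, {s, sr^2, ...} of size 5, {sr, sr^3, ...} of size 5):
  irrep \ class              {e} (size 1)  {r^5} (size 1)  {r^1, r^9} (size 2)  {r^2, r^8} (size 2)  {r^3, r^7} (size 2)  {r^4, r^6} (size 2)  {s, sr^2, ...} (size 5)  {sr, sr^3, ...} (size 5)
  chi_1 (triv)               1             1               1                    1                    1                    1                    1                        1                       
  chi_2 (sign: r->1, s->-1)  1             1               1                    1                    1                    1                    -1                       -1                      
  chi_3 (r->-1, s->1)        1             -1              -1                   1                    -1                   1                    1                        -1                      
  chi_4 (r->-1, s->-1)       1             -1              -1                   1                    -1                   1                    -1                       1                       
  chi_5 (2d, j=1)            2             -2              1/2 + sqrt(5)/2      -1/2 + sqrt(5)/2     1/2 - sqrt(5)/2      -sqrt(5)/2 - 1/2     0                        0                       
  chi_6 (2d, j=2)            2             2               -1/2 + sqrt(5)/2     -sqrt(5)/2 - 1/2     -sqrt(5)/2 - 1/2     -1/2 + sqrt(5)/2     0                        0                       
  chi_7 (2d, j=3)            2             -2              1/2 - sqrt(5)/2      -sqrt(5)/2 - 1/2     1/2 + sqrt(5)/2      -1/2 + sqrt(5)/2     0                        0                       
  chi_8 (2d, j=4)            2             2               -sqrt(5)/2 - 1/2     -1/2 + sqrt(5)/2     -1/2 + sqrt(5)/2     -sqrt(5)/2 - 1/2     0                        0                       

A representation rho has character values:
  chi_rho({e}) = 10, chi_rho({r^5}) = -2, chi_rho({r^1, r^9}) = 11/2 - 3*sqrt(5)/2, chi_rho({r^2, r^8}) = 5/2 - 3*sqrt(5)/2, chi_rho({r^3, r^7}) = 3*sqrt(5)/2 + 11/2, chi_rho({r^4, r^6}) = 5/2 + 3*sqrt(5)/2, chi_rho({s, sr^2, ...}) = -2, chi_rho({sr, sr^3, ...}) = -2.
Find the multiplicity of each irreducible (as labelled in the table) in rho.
Multiplicities: chi_1: 1, chi_2: 3, chi_3: 0, chi_4: 0, chi_5: 0, chi_6: 0, chi_7: 3, chi_8: 0.

Justification: Use <chi_rho, chi> = (1/|G|) sum_C |C| * chi_rho(C) * conj(chi(C)) with |G| = 20 for each irreducible chi in the table:
  <chi_rho, chi_1> = (1/20)[1*(10)*conj(1) + 1*(-2)*conj(1) + 2*(11/2 - 3*sqrt(5)/2)*conj(1) + 2*(5/2 - 3*sqrt(5)/2)*conj(1) + 2*(3*sqrt(5)/2 + 11/2)*conj(1) + 2*(5/2 + 3*sqrt(5)/2)*conj(1) + 5*(-2)*conj(1) + 5*(-2)*conj(1)]
      = (1/20)[(10) + (-2) + (11 - 3*sqrt(5)) + (5 - 3*sqrt(5)) + (3*sqrt(5) + 11) + (5 + 3*sqrt(5)) + (-10) + (-10)] = 20/20 = 1
  <chi_rho, chi_2> = (1/20)[1*(10)*conj(1) + 1*(-2)*conj(1) + 2*(11/2 - 3*sqrt(5)/2)*conj(1) + 2*(5/2 - 3*sqrt(5)/2)*conj(1) + 2*(3*sqrt(5)/2 + 11/2)*conj(1) + 2*(5/2 + 3*sqrt(5)/2)*conj(1) + 5*(-2)*conj(-1) + 5*(-2)*conj(-1)]
      = (1/20)[(10) + (-2) + (11 - 3*sqrt(5)) + (5 - 3*sqrt(5)) + (3*sqrt(5) + 11) + (5 + 3*sqrt(5)) + (10) + (10)] = 60/20 = 3
  <chi_rho, chi_3> = (1/20)[1*(10)*conj(1) + 1*(-2)*conj(-1) + 2*(11/2 - 3*sqrt(5)/2)*conj(-1) + 2*(5/2 - 3*sqrt(5)/2)*conj(1) + 2*(3*sqrt(5)/2 + 11/2)*conj(-1) + 2*(5/2 + 3*sqrt(5)/2)*conj(1) + 5*(-2)*conj(1) + 5*(-2)*conj(-1)]
      = (1/20)[(10) + (2) + (-11 + 3*sqrt(5)) + (5 - 3*sqrt(5)) + (-11 - 3*sqrt(5)) + (5 + 3*sqrt(5)) + (-10) + (10)] = 0/20 = 0
  <chi_rho, chi_4> = (1/20)[1*(10)*conj(1) + 1*(-2)*conj(-1) + 2*(11/2 - 3*sqrt(5)/2)*conj(-1) + 2*(5/2 - 3*sqrt(5)/2)*conj(1) + 2*(3*sqrt(5)/2 + 11/2)*conj(-1) + 2*(5/2 + 3*sqrt(5)/2)*conj(1) + 5*(-2)*conj(-1) + 5*(-2)*conj(1)]
      = (1/20)[(10) + (2) + (-11 + 3*sqrt(5)) + (5 - 3*sqrt(5)) + (-11 - 3*sqrt(5)) + (5 + 3*sqrt(5)) + (10) + (-10)] = 0/20 = 0
  <chi_rho, chi_5> = (1/20)[1*(10)*conj(2) + 1*(-2)*conj(-2) + 2*(11/2 - 3*sqrt(5)/2)*conj(1/2 + sqrt(5)/2) + 2*(5/2 - 3*sqrt(5)/2)*conj(-1/2 + sqrt(5)/2) + 2*(3*sqrt(5)/2 + 11/2)*conj(1/2 - sqrt(5)/2) + 2*(5/2 + 3*sqrt(5)/2)*conj(-sqrt(5)/2 - 1/2) + 5*(-2)*conj(0) + 5*(-2)*conj(0)]
      = (1/20)[(20) + (4) + (-2 + 4*sqrt(5)) + (-10 + 4*sqrt(5)) + (-4*sqrt(5) - 2) + (-10 - 4*sqrt(5)) + (0) + (0)] = 0/20 = 0
  <chi_rho, chi_6> = (1/20)[1*(10)*conj(2) + 1*(-2)*conj(2) + 2*(11/2 - 3*sqrt(5)/2)*conj(-1/2 + sqrt(5)/2) + 2*(5/2 - 3*sqrt(5)/2)*conj(-sqrt(5)/2 - 1/2) + 2*(3*sqrt(5)/2 + 11/2)*conj(-sqrt(5)/2 - 1/2) + 2*(5/2 + 3*sqrt(5)/2)*conj(-1/2 + sqrt(5)/2) + 5*(-2)*conj(0) + 5*(-2)*conj(0)]
      = (1/20)[(20) + (-4) + (-13 + 7*sqrt(5)) + (5 - sqrt(5)) + (-7*sqrt(5) - 13) + (sqrt(5) + 5) + (0) + (0)] = 0/20 = 0
  <chi_rho, chi_7> = (1/20)[1*(10)*conj(2) + 1*(-2)*conj(-2) + 2*(11/2 - 3*sqrt(5)/2)*conj(1/2 - sqrt(5)/2) + 2*(5/2 - 3*sqrt(5)/2)*conj(-sqrt(5)/2 - 1/2) + 2*(3*sqrt(5)/2 + 11/2)*conj(1/2 + sqrt(5)/2) + 2*(5/2 + 3*sqrt(5)/2)*conj(-1/2 + sqrt(5)/2) + 5*(-2)*conj(0) + 5*(-2)*conj(0)]
      = (1/20)[(20) + (4) + (13 - 7*sqrt(5)) + (5 - sqrt(5)) + (13 + 7*sqrt(5)) + (sqrt(5) + 5) + (0) + (0)] = 60/20 = 3
  <chi_rho, chi_8> = (1/20)[1*(10)*conj(2) + 1*(-2)*conj(2) + 2*(11/2 - 3*sqrt(5)/2)*conj(-sqrt(5)/2 - 1/2) + 2*(5/2 - 3*sqrt(5)/2)*conj(-1/2 + sqrt(5)/2) + 2*(3*sqrt(5)/2 + 11/2)*conj(-1/2 + sqrt(5)/2) + 2*(5/2 + 3*sqrt(5)/2)*conj(-sqrt(5)/2 - 1/2) + 5*(-2)*conj(0) + 5*(-2)*conj(0)]
      = (1/20)[(20) + (-4) + (2 - 4*sqrt(5)) + (-10 + 4*sqrt(5)) + (2 + 4*sqrt(5)) + (-10 - 4*sqrt(5)) + (0) + (0)] = 0/20 = 0
Dimension check: dim(rho) = sum (mult * dim) = 1*1 + 3*1 + 0*1 + 0*1 + 0*2 + 0*2 + 3*2 + 0*2 = 10 = chi_rho(e) = 10.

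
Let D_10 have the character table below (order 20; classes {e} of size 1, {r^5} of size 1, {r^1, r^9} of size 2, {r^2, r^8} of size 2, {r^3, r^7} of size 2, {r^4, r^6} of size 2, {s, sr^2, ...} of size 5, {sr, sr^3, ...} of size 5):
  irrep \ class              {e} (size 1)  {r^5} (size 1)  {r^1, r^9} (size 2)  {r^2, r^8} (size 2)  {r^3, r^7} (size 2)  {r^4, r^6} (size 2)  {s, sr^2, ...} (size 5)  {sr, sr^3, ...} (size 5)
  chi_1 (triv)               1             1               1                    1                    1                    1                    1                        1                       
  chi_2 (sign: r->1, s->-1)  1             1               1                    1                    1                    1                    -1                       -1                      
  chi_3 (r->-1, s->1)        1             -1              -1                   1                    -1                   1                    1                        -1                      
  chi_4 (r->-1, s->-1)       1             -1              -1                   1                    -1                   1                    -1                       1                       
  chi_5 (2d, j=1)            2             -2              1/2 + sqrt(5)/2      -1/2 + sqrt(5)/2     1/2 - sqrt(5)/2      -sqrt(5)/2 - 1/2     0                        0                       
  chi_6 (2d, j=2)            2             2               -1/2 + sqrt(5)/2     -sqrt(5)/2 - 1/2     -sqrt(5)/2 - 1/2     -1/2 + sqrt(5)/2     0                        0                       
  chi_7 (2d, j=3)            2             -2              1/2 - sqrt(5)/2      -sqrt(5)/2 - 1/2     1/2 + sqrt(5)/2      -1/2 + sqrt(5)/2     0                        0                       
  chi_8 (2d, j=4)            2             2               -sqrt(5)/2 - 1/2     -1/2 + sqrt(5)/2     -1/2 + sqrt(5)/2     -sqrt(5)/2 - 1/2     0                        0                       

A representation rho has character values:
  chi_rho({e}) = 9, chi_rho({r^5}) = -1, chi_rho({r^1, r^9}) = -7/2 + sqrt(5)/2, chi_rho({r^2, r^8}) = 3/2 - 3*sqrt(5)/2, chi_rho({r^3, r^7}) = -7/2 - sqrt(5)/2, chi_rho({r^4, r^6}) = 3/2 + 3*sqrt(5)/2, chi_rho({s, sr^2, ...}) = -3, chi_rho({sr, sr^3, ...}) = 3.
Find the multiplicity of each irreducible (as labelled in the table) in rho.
Multiplicities: chi_1: 0, chi_2: 0, chi_3: 0, chi_4: 3, chi_5: 0, chi_6: 2, chi_7: 1, chi_8: 0.

Solution. Use <chi_rho, chi> = (1/|G|) sum_C |C| * chi_rho(C) * conj(chi(C)) with |G| = 20 for each irreducible chi in the table:
  <chi_rho, chi_1> = (1/20)[1*(9)*conj(1) + 1*(-1)*conj(1) + 2*(-7/2 + sqrt(5)/2)*conj(1) + 2*(3/2 - 3*sqrt(5)/2)*conj(1) + 2*(-7/2 - sqrt(5)/2)*conj(1) + 2*(3/2 + 3*sqrt(5)/2)*conj(1) + 5*(-3)*conj(1) + 5*(3)*conj(1)]
      = (1/20)[(9) + (-1) + (-7 + sqrt(5)) + (3 - 3*sqrt(5)) + (-7 - sqrt(5)) + (3 + 3*sqrt(5)) + (-15) + (15)] = 0/20 = 0
  <chi_rho, chi_2> = (1/20)[1*(9)*conj(1) + 1*(-1)*conj(1) + 2*(-7/2 + sqrt(5)/2)*conj(1) + 2*(3/2 - 3*sqrt(5)/2)*conj(1) + 2*(-7/2 - sqrt(5)/2)*conj(1) + 2*(3/2 + 3*sqrt(5)/2)*conj(1) + 5*(-3)*conj(-1) + 5*(3)*conj(-1)]
      = (1/20)[(9) + (-1) + (-7 + sqrt(5)) + (3 - 3*sqrt(5)) + (-7 - sqrt(5)) + (3 + 3*sqrt(5)) + (15) + (-15)] = 0/20 = 0
  <chi_rho, chi_3> = (1/20)[1*(9)*conj(1) + 1*(-1)*conj(-1) + 2*(-7/2 + sqrt(5)/2)*conj(-1) + 2*(3/2 - 3*sqrt(5)/2)*conj(1) + 2*(-7/2 - sqrt(5)/2)*conj(-1) + 2*(3/2 + 3*sqrt(5)/2)*conj(1) + 5*(-3)*conj(1) + 5*(3)*conj(-1)]
      = (1/20)[(9) + (1) + (7 - sqrt(5)) + (3 - 3*sqrt(5)) + (sqrt(5) + 7) + (3 + 3*sqrt(5)) + (-15) + (-15)] = 0/20 = 0
  <chi_rho, chi_4> = (1/20)[1*(9)*conj(1) + 1*(-1)*conj(-1) + 2*(-7/2 + sqrt(5)/2)*conj(-1) + 2*(3/2 - 3*sqrt(5)/2)*conj(1) + 2*(-7/2 - sqrt(5)/2)*conj(-1) + 2*(3/2 + 3*sqrt(5)/2)*conj(1) + 5*(-3)*conj(-1) + 5*(3)*conj(1)]
      = (1/20)[(9) + (1) + (7 - sqrt(5)) + (3 - 3*sqrt(5)) + (sqrt(5) + 7) + (3 + 3*sqrt(5)) + (15) + (15)] = 60/20 = 3
  <chi_rho, chi_5> = (1/20)[1*(9)*conj(2) + 1*(-1)*conj(-2) + 2*(-7/2 + sqrt(5)/2)*conj(1/2 + sqrt(5)/2) + 2*(3/2 - 3*sqrt(5)/2)*conj(-1/2 + sqrt(5)/2) + 2*(-7/2 - sqrt(5)/2)*conj(1/2 - sqrt(5)/2) + 2*(3/2 + 3*sqrt(5)/2)*conj(-sqrt(5)/2 - 1/2) + 5*(-3)*conj(0) + 5*(3)*conj(0)]
      = (1/20)[(18) + (2) + (-3*sqrt(5) - 1) + (-9 + 3*sqrt(5)) + (-1 + 3*sqrt(5)) + (-9 - 3*sqrt(5)) + (0) + (0)] = 0/20 = 0
  <chi_rho, chi_6> = (1/20)[1*(9)*conj(2) + 1*(-1)*conj(2) + 2*(-7/2 + sqrt(5)/2)*conj(-1/2 + sqrt(5)/2) + 2*(3/2 - 3*sqrt(5)/2)*conj(-sqrt(5)/2 - 1/2) + 2*(-7/2 - sqrt(5)/2)*conj(-sqrt(5)/2 - 1/2) + 2*(3/2 + 3*sqrt(5)/2)*conj(-1/2 + sqrt(5)/2) + 5*(-3)*conj(0) + 5*(3)*conj(0)]
      = (1/20)[(18) + (-2) + (6 - 4*sqrt(5)) + (6) + (6 + 4*sqrt(5)) + (6) + (0) + (0)] = 40/20 = 2
  <chi_rho, chi_7> = (1/20)[1*(9)*conj(2) + 1*(-1)*conj(-2) + 2*(-7/2 + sqrt(5)/2)*conj(1/2 - sqrt(5)/2) + 2*(3/2 - 3*sqrt(5)/2)*conj(-sqrt(5)/2 - 1/2) + 2*(-7/2 - sqrt(5)/2)*conj(1/2 + sqrt(5)/2) + 2*(3/2 + 3*sqrt(5)/2)*conj(-1/2 + sqrt(5)/2) + 5*(-3)*conj(0) + 5*(3)*conj(0)]
      = (1/20)[(18) + (2) + (-6 + 4*sqrt(5)) + (6) + (-4*sqrt(5) - 6) + (6) + (0) + (0)] = 20/20 = 1
  <chi_rho, chi_8> = (1/20)[1*(9)*conj(2) + 1*(-1)*conj(2) + 2*(-7/2 + sqrt(5)/2)*conj(-sqrt(5)/2 - 1/2) + 2*(3/2 - 3*sqrt(5)/2)*conj(-1/2 + sqrt(5)/2) + 2*(-7/2 - sqrt(5)/2)*conj(-1/2 + sqrt(5)/2) + 2*(3/2 + 3*sqrt(5)/2)*conj(-sqrt(5)/2 - 1/2) + 5*(-3)*conj(0) + 5*(3)*conj(0)]
      = (1/20)[(18) + (-2) + (1 + 3*sqrt(5)) + (-9 + 3*sqrt(5)) + (1 - 3*sqrt(5)) + (-9 - 3*sqrt(5)) + (0) + (0)] = 0/20 = 0
Dimension check: dim(rho) = sum (mult * dim) = 0*1 + 0*1 + 0*1 + 3*1 + 0*2 + 2*2 + 1*2 + 0*2 = 9 = chi_rho(e) = 9.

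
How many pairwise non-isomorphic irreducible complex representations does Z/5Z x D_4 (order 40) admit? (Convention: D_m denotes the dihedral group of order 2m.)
25

Argument: The number of irreducible complex representations of a finite group equals its number of conjugacy classes. For a direct product, #classes(G x H) = #classes(G) * #classes(H). Z/5Z has 5 classes (abelian), D_4 has 5 classes, so 5 * 5 = 25, so Z/5Z x D_4 (order 40) has exactly 25 irreducible complex representations.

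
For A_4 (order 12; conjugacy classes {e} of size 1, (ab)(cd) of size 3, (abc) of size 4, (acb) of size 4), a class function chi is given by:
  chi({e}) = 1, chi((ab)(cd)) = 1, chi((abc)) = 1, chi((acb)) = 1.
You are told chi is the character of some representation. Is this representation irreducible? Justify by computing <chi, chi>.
Irreducible: <chi, chi> = 1.

Working: <chi, chi> = (1/|G|) sum_C |C| * |chi(C)|^2 = (1/12)[1*|1|^2 + 3*|1|^2 + 4*|1|^2 + 4*|1|^2]
  = (1/12)[(1) + (3) + (4) + (4)] = 12/12 = 1.
(Exp terms are combined using exp(i*s)*conj(exp(i*t)) = exp(i*(s-t)), and sums of them are collapsed using the identity that for every m > 1 the m distinct m-th roots of unity sum to 0, e.g. 1 + exp(2*I*pi/3) + exp(-2*I*pi/3) = 0.)
A character is irreducible iff <chi, chi> = 1, so this representation is irreducible.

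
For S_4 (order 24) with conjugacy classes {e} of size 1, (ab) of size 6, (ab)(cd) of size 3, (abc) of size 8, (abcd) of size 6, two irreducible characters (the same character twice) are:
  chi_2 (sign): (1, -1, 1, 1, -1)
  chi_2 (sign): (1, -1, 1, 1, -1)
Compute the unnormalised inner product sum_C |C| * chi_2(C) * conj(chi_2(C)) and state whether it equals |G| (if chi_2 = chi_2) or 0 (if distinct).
Sum = 24 = |G| = 24; so <chi_2, chi_2> = 1 (norm-1 confirms irreducibility).

Why: Compute term by term over conjugacy classes (|C| * chi_2(C) * conj(chi_2(C))):
  1*(1)*conj(1) + 6*(-1)*conj(-1) + 3*(1)*conj(1) + 8*(1)*conj(1) + 6*(-1)*conj(-1)
  = (1) + (6) + (3) + (8) + (6)
  = 24.
Dividing by |G| = 24 gives 24/24 = 1, matching the row-orthogonality relation <chi_2, chi_2> = [chi_2 = chi_2].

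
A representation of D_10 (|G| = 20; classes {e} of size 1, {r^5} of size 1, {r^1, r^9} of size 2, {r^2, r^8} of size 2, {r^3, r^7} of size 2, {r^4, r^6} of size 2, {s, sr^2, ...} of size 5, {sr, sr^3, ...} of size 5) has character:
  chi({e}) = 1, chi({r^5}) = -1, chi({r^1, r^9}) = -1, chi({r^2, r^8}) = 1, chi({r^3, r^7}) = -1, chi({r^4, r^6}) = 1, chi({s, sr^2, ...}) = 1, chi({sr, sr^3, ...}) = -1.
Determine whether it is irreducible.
Irreducible: <chi, chi> = 1.

Explanation: <chi, chi> = (1/|G|) sum_C |C| * |chi(C)|^2 = (1/20)[1*|1|^2 + 1*|-1|^2 + 2*|-1|^2 + 2*|1|^2 + 2*|-1|^2 + 2*|1|^2 + 5*|1|^2 + 5*|-1|^2]
  = (1/20)[(1) + (1) + (2) + (2) + (2) + (2) + (5) + (5)] = 20/20 = 1.
A character is irreducible iff <chi, chi> = 1, so this representation is irreducible.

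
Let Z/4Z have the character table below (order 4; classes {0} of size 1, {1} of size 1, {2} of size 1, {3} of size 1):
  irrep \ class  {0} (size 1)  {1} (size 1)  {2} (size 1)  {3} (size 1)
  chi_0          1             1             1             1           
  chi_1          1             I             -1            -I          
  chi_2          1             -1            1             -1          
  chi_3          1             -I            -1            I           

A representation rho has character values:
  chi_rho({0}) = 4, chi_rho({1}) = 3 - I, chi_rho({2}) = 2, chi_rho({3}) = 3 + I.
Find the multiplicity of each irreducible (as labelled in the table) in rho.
Multiplicities: chi_0: 3, chi_1: 0, chi_2: 0, chi_3: 1.

Solution. Use <chi_rho, chi> = (1/|G|) sum_C |C| * chi_rho(C) * conj(chi(C)) with |G| = 4 for each irreducible chi in the table:
  <chi_rho, chi_0> = (1/4)[1*(4)*conj(1) + 1*(3 - I)*conj(1) + 1*(2)*conj(1) + 1*(3 + I)*conj(1)]
      = (1/4)[(4) + (3 - I) + (2) + (3 + I)] = 12/4 = 3
  <chi_rho, chi_1> = (1/4)[1*(4)*conj(1) + 1*(3 - I)*conj(I) + 1*(2)*conj(-1) + 1*(3 + I)*conj(-I)]
      = (1/4)[(4) + (-1 - 3*I) + (-2) + (-1 + 3*I)] = 0/4 = 0
  <chi_rho, chi_2> = (1/4)[1*(4)*conj(1) + 1*(3 - I)*conj(-1) + 1*(2)*conj(1) + 1*(3 + I)*conj(-1)]
      = (1/4)[(4) + (-3 + I) + (2) + (-3 - I)] = 0/4 = 0
  <chi_rho, chi_3> = (1/4)[1*(4)*conj(1) + 1*(3 - I)*conj(-I) + 1*(2)*conj(-1) + 1*(3 + I)*conj(I)]
      = (1/4)[(4) + (1 + 3*I) + (-2) + (1 - 3*I)] = 4/4 = 1
(Exp terms are combined using exp(i*s)*conj(exp(i*t)) = exp(i*(s-t)), and sums of them are collapsed using the identity that for every m > 1 the m distinct m-th roots of unity sum to 0, e.g. 1 + exp(2*I*pi/3) + exp(-2*I*pi/3) = 0.)
Dimension check: dim(rho) = sum (mult * dim) = 3*1 + 0*1 + 0*1 + 1*1 = 4 = chi_rho(e) = 4.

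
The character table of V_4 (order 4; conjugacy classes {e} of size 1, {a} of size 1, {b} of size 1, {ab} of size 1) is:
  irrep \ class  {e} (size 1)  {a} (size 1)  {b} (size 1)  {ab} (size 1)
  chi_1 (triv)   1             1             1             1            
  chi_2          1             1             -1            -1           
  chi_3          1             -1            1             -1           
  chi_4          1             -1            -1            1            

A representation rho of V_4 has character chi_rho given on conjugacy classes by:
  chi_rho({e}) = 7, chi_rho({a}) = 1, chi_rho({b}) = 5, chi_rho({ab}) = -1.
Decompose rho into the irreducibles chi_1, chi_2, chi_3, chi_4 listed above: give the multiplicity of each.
Multiplicities: chi_1: 3, chi_2: 1, chi_3: 3, chi_4: 0.

Derivation: Use <chi_rho, chi> = (1/|G|) sum_C |C| * chi_rho(C) * conj(chi(C)) with |G| = 4 for each irreducible chi in the table:
  <chi_rho, chi_1> = (1/4)[1*(7)*conj(1) + 1*(1)*conj(1) + 1*(5)*conj(1) + 1*(-1)*conj(1)]
      = (1/4)[(7) + (1) + (5) + (-1)] = 12/4 = 3
  <chi_rho, chi_2> = (1/4)[1*(7)*conj(1) + 1*(1)*conj(1) + 1*(5)*conj(-1) + 1*(-1)*conj(-1)]
      = (1/4)[(7) + (1) + (-5) + (1)] = 4/4 = 1
  <chi_rho, chi_3> = (1/4)[1*(7)*conj(1) + 1*(1)*conj(-1) + 1*(5)*conj(1) + 1*(-1)*conj(-1)]
      = (1/4)[(7) + (-1) + (5) + (1)] = 12/4 = 3
  <chi_rho, chi_4> = (1/4)[1*(7)*conj(1) + 1*(1)*conj(-1) + 1*(5)*conj(-1) + 1*(-1)*conj(1)]
      = (1/4)[(7) + (-1) + (-5) + (-1)] = 0/4 = 0
Dimension check: dim(rho) = sum (mult * dim) = 3*1 + 1*1 + 3*1 + 0*1 = 7 = chi_rho(e) = 7.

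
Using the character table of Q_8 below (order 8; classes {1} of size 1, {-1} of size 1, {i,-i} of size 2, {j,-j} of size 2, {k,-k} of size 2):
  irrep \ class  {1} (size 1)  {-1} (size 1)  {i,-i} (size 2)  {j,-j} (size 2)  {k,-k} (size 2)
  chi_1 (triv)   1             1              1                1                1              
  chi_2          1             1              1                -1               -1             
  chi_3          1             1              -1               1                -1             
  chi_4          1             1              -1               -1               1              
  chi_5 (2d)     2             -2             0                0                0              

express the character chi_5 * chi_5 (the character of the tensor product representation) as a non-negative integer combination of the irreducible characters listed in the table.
chi_5 tensor chi_5 = chi_1 + chi_2 + chi_3 + chi_4 (all other irreducibles have multiplicity 0).

Argument: The character of a tensor product is the pointwise product (chi_5 * chi_5)(C) = chi_5(C) * chi_5(C):
  {1}: (2)*(2), {-1}: (-2)*(-2), {i,-i}: (0)*(0), {j,-j}: (0)*(0), {k,-k}: (0)*(0)
so (chi_5 * chi_5) takes values
  {1} -> 4, {-1} -> 4, {i,-i} -> 0, {j,-j} -> 0, {k,-k} -> 0.
Now take the inner product of this character with each irreducible chi from the table, <chi_5*chi_5, chi> = (1/8) sum_C |C| (chi_5*chi_5)(C) conj(chi(C)):
  <chi_5*chi_5, chi_1> = (1/8)[1*(4)*conj(1) + 1*(4)*conj(1) + 2*(0)*conj(1) + 2*(0)*conj(1) + 2*(0)*conj(1)]
      = (1/8)[(4) + (4) + (0) + (0) + (0)] = 8/8 = 1
  <chi_5*chi_5, chi_2> = (1/8)[1*(4)*conj(1) + 1*(4)*conj(1) + 2*(0)*conj(1) + 2*(0)*conj(-1) + 2*(0)*conj(-1)]
      = (1/8)[(4) + (4) + (0) + (0) + (0)] = 8/8 = 1
  <chi_5*chi_5, chi_3> = (1/8)[1*(4)*conj(1) + 1*(4)*conj(1) + 2*(0)*conj(-1) + 2*(0)*conj(1) + 2*(0)*conj(-1)]
      = (1/8)[(4) + (4) + (0) + (0) + (0)] = 8/8 = 1
  <chi_5*chi_5, chi_4> = (1/8)[1*(4)*conj(1) + 1*(4)*conj(1) + 2*(0)*conj(-1) + 2*(0)*conj(-1) + 2*(0)*conj(1)]
      = (1/8)[(4) + (4) + (0) + (0) + (0)] = 8/8 = 1
  <chi_5*chi_5, chi_5> = (1/8)[1*(4)*conj(2) + 1*(4)*conj(-2) + 2*(0)*conj(0) + 2*(0)*conj(0) + 2*(0)*conj(0)]
      = (1/8)[(8) + (-8) + (0) + (0) + (0)] = 0/8 = 0
Hence the multiplicities are chi_1: 1, chi_2: 1, chi_3: 1, chi_4: 1. Dimension check: dim(chi_5)*dim(chi_5) = 2*2 = 4 and sum (mult * dim) = 1*1 + 1*1 + 1*1 + 1*1 = 4.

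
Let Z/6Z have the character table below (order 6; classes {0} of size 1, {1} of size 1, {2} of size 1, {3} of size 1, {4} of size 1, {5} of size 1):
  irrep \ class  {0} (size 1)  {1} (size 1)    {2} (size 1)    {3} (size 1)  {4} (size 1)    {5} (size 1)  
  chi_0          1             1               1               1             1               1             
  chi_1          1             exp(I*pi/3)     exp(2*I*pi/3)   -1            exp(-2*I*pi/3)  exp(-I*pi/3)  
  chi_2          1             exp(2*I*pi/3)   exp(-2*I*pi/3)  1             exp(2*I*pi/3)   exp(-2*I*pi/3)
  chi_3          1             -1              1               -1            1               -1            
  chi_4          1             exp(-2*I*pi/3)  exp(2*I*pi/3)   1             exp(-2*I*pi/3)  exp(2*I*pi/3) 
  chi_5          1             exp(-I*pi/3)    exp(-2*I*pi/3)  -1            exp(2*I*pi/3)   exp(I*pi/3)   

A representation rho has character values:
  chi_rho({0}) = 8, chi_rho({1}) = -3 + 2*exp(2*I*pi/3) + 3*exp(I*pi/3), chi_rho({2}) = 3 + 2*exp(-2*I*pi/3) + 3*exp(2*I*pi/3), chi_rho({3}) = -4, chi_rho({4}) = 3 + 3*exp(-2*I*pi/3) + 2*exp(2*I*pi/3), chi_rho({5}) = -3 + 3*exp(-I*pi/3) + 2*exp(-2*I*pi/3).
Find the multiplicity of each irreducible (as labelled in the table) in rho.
Multiplicities: chi_0: 0, chi_1: 3, chi_2: 2, chi_3: 3, chi_4: 0, chi_5: 0.

Reasoning: Use <chi_rho, chi> = (1/|G|) sum_C |C| * chi_rho(C) * conj(chi(C)) with |G| = 6 for each irreducible chi in the table:
  <chi_rho, chi_0> = (1/6)[1*(8)*conj(1) + 1*(-3 + 2*exp(2*I*pi/3) + 3*exp(I*pi/3))*conj(1) + 1*(3 + 2*exp(-2*I*pi/3) + 3*exp(2*I*pi/3))*conj(1) + 1*(-4)*conj(1) + 1*(3 + 3*exp(-2*I*pi/3) + 2*exp(2*I*pi/3))*conj(1) + 1*(-3 + 3*exp(-I*pi/3) + 2*exp(-2*I*pi/3))*conj(1)]
      = (1/6)[(8) + (-3 + 2*exp(2*I*pi/3) + 3*exp(I*pi/3)) + (3 + 2*exp(-2*I*pi/3) + 3*exp(2*I*pi/3)) + (-4) + (3 + 3*exp(-2*I*pi/3) + 2*exp(2*I*pi/3)) + (-3 + 3*exp(-I*pi/3) + 2*exp(-2*I*pi/3))] = 0/6 = 0
  <chi_rho, chi_1> = (1/6)[1*(8)*conj(1) + 1*(-3 + 2*exp(2*I*pi/3) + 3*exp(I*pi/3))*conj(exp(I*pi/3)) + 1*(3 + 2*exp(-2*I*pi/3) + 3*exp(2*I*pi/3))*conj(exp(2*I*pi/3)) + 1*(-4)*conj(-1) + 1*(3 + 3*exp(-2*I*pi/3) + 2*exp(2*I*pi/3))*conj(exp(-2*I*pi/3)) + 1*(-3 + 3*exp(-I*pi/3) + 2*exp(-2*I*pi/3))*conj(exp(-I*pi/3))]
      = (1/6)[(8) + (3 + 2*exp(I*pi/3) - 3*exp(-I*pi/3)) + (3 + 3*exp(-2*I*pi/3) + 2*exp(2*I*pi/3)) + (4) + (3 + 2*exp(-2*I*pi/3) + 3*exp(2*I*pi/3)) + (3 - 3*exp(I*pi/3) + 2*exp(-I*pi/3))] = 18/6 = 3
  <chi_rho, chi_2> = (1/6)[1*(8)*conj(1) + 1*(-3 + 2*exp(2*I*pi/3) + 3*exp(I*pi/3))*conj(exp(2*I*pi/3)) + 1*(3 + 2*exp(-2*I*pi/3) + 3*exp(2*I*pi/3))*conj(exp(-2*I*pi/3)) + 1*(-4)*conj(1) + 1*(3 + 3*exp(-2*I*pi/3) + 2*exp(2*I*pi/3))*conj(exp(2*I*pi/3)) + 1*(-3 + 3*exp(-I*pi/3) + 2*exp(-2*I*pi/3))*conj(exp(-2*I*pi/3))]
      = (1/6)[(8) + (5) + (-1) + (-4) + (-1) + (5)] = 12/6 = 2
  <chi_rho, chi_3> = (1/6)[1*(8)*conj(1) + 1*(-3 + 2*exp(2*I*pi/3) + 3*exp(I*pi/3))*conj(-1) + 1*(3 + 2*exp(-2*I*pi/3) + 3*exp(2*I*pi/3))*conj(1) + 1*(-4)*conj(-1) + 1*(3 + 3*exp(-2*I*pi/3) + 2*exp(2*I*pi/3))*conj(1) + 1*(-3 + 3*exp(-I*pi/3) + 2*exp(-2*I*pi/3))*conj(-1)]
      = (1/6)[(8) + (3 - 3*exp(I*pi/3) - 2*exp(2*I*pi/3)) + (3 + 2*exp(-2*I*pi/3) + 3*exp(2*I*pi/3)) + (4) + (3 + 3*exp(-2*I*pi/3) + 2*exp(2*I*pi/3)) + (3 - 2*exp(-2*I*pi/3) - 3*exp(-I*pi/3))] = 18/6 = 3
  <chi_rho, chi_4> = (1/6)[1*(8)*conj(1) + 1*(-3 + 2*exp(2*I*pi/3) + 3*exp(I*pi/3))*conj(exp(-2*I*pi/3)) + 1*(3 + 2*exp(-2*I*pi/3) + 3*exp(2*I*pi/3))*conj(exp(2*I*pi/3)) + 1*(-4)*conj(1) + 1*(3 + 3*exp(-2*I*pi/3) + 2*exp(2*I*pi/3))*conj(exp(-2*I*pi/3)) + 1*(-3 + 3*exp(-I*pi/3) + 2*exp(-2*I*pi/3))*conj(exp(2*I*pi/3))]
      = (1/6)[(8) + (-3 - 3*exp(2*I*pi/3) + 2*exp(-2*I*pi/3)) + (3 + 3*exp(-2*I*pi/3) + 2*exp(2*I*pi/3)) + (-4) + (3 + 2*exp(-2*I*pi/3) + 3*exp(2*I*pi/3)) + (-3 + 2*exp(2*I*pi/3) - 3*exp(-2*I*pi/3))] = 0/6 = 0
  <chi_rho, chi_5> = (1/6)[1*(8)*conj(1) + 1*(-3 + 2*exp(2*I*pi/3) + 3*exp(I*pi/3))*conj(exp(-I*pi/3)) + 1*(3 + 2*exp(-2*I*pi/3) + 3*exp(2*I*pi/3))*conj(exp(-2*I*pi/3)) + 1*(-4)*conj(-1) + 1*(3 + 3*exp(-2*I*pi/3) + 2*exp(2*I*pi/3))*conj(exp(2*I*pi/3)) + 1*(-3 + 3*exp(-I*pi/3) + 2*exp(-2*I*pi/3))*conj(exp(I*pi/3))]
      = (1/6)[(8) + (-5) + (-1) + (4) + (-1) + (-5)] = 0/6 = 0
(Exp terms are combined using exp(i*s)*conj(exp(i*t)) = exp(i*(s-t)), and sums of them are collapsed using the identity that for every m > 1 the m distinct m-th roots of unity sum to 0, e.g. 1 + exp(2*I*pi/3) + exp(-2*I*pi/3) = 0.)
Dimension check: dim(rho) = sum (mult * dim) = 0*1 + 3*1 + 2*1 + 3*1 + 0*1 + 0*1 = 8 = chi_rho(e) = 8.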